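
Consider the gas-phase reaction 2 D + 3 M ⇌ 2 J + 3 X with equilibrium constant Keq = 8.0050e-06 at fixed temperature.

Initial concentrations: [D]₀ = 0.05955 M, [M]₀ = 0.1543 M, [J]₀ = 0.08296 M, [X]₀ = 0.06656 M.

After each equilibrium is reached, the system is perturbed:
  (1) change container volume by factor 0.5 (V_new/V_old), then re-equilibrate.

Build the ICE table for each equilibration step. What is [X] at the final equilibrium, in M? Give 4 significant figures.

[X]_eq = 0.01477 M

Q₀ = 0.1558 vs Keq = 8.0050e-06 ⇒ Q>K, reverse
Step 1:
                  D         M         J         X
  Initial   0.05955    0.1543   0.08296   0.06656
  Change    0.03945   0.05917  -0.03945  -0.05917
  Equil       0.099    0.2135   0.04351  0.007387
  solve Keq expr → x = -0.01972; check Q = 8.0050e-06
Then change container volume by factor 0.5 (V_new/V_old).
Step 2:
                  D         M         J         X
  Initial     0.198    0.4269   0.08702   0.01477
  Change          0         0         0         0
  Equil       0.198    0.4269   0.08702   0.01477
  solve Keq expr → x = 0; check Q = 8.0050e-06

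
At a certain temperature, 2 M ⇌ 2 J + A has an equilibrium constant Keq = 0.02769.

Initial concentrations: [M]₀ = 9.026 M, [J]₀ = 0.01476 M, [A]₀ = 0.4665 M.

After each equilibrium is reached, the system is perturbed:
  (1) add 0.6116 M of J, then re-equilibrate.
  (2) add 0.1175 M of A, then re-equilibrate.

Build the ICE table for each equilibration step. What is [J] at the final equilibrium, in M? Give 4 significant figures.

Q₀ = 1.2475e-06 vs Keq = 0.02769 ⇒ Q<K, forward
Step 1:
                   M          J          A
  Initial      9.026    0.01476     0.4665
  Change      -1.232      1.232     0.6159
  Equil        7.794      1.247      1.082
  solve Keq expr → x = 0.6159; check Q = 0.02769
Then add 0.6116 M of J.
Step 2:
                   M          J          A
  Initial      7.794      1.858      1.082
  Change      0.4042    -0.4042    -0.2021
  Equil        8.198      1.454     0.8803
  solve Keq expr → x = -0.2021; check Q = 0.02769
Then add 0.1175 M of A.
Step 3:
                   M          J          A
  Initial      8.198      1.454     0.9978
  Change     0.05813   -0.05813   -0.02906
  Equil        8.256      1.396     0.9688
  solve Keq expr → x = -0.02906; check Q = 0.02769

[J]_eq = 1.396 M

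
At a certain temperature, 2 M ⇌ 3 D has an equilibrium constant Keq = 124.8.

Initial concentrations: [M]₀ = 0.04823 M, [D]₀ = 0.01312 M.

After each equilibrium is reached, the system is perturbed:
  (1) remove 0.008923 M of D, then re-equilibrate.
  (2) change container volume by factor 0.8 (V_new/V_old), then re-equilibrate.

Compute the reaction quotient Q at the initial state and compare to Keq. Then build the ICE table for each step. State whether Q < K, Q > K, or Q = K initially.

Q₀ = 9.7088e-04 vs Keq = 124.8 ⇒ Q<K, forward
Step 1:
                   M          D
  init       0.04823    0.01312
  Δ         -0.04612    0.06918
  eq        0.002113     0.0823
  solve Keq expr → x = 0.02306; check Q = 124.8
Then remove 0.008923 M of D.
Step 2:
                   M          D
  init      0.002113    0.07337
  Δ       -3.1689e-04 4.7534e-04
  eq        0.001796    0.07385
  solve Keq expr → x = 1.5845e-04; check Q = 124.8
Then change container volume by factor 0.8 (V_new/V_old).
Step 3:
                   M          D
  init      0.002245    0.09231
  Δ       2.4977e-04 -3.7466e-04
  eq        0.002495    0.09193
  solve Keq expr → x = -1.2489e-04; check Q = 124.8

Q₀ = 9.7088e-04; Q < K (proceeds forward)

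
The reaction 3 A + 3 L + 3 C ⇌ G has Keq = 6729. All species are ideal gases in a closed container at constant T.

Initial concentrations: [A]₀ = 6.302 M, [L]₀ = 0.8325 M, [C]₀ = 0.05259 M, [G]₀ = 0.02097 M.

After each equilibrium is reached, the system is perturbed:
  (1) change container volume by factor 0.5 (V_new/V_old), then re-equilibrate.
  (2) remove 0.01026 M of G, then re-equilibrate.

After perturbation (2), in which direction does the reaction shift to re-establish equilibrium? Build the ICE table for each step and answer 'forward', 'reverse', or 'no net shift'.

Q₀ = 0.9984 vs Keq = 6729 ⇒ Q<K, forward
Step 1:
                  A         L         C         G
  Initial     6.302    0.8325   0.05259   0.02097
  Change   -0.04898  -0.04898  -0.04898   0.01633
  Equil       6.253    0.7835  0.003612    0.0373
  solve Keq expr → x = 0.01633; check Q = 6729
Then change container volume by factor 0.5 (V_new/V_old).
Step 2:
                  A         L         C         G
  Initial     12.51     1.567  0.007224   0.07459
  Change  -0.006071 -0.006071 -0.006071  0.002024
  Equil        12.5     1.561  0.001153   0.07662
  solve Keq expr → x = 0.002024; check Q = 6729
Then remove 0.01026 M of G.
Step 3:
                  A         L         C         G
  Initial      12.5     1.561  0.001153   0.06636
  Change  -5.3810e-05 -5.3810e-05 -5.3810e-05 1.7937e-05
  Equil        12.5     1.561  0.001099   0.06637
  solve Keq expr → x = 1.7937e-05; check Q = 6729

Direction: forward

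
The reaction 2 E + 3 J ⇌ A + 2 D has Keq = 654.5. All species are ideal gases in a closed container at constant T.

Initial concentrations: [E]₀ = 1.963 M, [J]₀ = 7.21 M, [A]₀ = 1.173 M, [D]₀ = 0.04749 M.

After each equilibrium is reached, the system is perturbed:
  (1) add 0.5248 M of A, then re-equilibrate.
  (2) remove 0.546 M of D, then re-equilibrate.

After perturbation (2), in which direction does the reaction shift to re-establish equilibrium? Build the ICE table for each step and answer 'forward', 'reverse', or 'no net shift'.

Q₀ = 1.8317e-06 vs Keq = 654.5 ⇒ Q<K, forward
Step 1:
                   E          J          A          D
  I            1.963       7.21      1.173    0.04749
  C            -1.95     -2.925      0.975       1.95
  E           0.0129      4.285      2.148      1.998
  solve Keq expr → x = 0.975; check Q = 654.5
Then add 0.5248 M of A.
Step 2:
                   E          J          A          D
  I           0.0129      4.285      2.673      1.998
  C         0.001466     0.0022 -7.3324e-04  -0.001466
  E          0.01437      4.287      2.672      1.996
  solve Keq expr → x = -7.3324e-04; check Q = 654.5
Then remove 0.546 M of D.
Step 3:
                   E          J          A          D
  I          0.01437      4.287      2.672       1.45
  C        -0.003877  -0.005816   0.001939   0.003877
  E          0.01049      4.281      2.674      1.454
  solve Keq expr → x = 0.001939; check Q = 654.5

Direction: forward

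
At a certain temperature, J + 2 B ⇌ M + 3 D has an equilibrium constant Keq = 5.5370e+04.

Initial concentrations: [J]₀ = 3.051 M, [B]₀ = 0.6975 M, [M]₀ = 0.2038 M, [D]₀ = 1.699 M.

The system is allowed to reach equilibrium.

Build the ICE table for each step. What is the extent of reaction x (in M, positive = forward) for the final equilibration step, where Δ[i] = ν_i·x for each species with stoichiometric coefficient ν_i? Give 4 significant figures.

x = 0.3444 M

Q₀ = 0.6734 vs Keq = 5.5370e+04 ⇒ Q<K, forward
Step 1:
                    J           B           M           D
  Initial       3.051      0.6975      0.2038       1.699
  Change      -0.3444     -0.6889      0.3444       1.033
  Equil         2.707    0.008638      0.5482       2.732
  solve Keq expr → x = 0.3444; check Q = 5.5370e+04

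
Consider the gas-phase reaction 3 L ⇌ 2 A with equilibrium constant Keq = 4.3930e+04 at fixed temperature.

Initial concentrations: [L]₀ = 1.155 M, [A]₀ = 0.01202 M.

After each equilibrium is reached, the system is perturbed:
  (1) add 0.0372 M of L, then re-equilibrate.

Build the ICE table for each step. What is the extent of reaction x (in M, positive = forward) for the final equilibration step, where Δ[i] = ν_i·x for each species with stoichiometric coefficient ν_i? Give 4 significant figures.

x = 0.01223 M

Q₀ = 9.3770e-05 vs Keq = 4.3930e+04 ⇒ Q<K, forward
Step 1:
                    L           A
  init          1.155     0.01202
  Δ            -1.131      0.7542
  eq          0.02373      0.7662
  solve Keq expr → x = 0.3771; check Q = 4.3930e+04
Then add 0.0372 M of L.
Step 2:
                    L           A
  init        0.06093      0.7662
  Δ           -0.0367     0.02447
  eq          0.02423      0.7907
  solve Keq expr → x = 0.01223; check Q = 4.3930e+04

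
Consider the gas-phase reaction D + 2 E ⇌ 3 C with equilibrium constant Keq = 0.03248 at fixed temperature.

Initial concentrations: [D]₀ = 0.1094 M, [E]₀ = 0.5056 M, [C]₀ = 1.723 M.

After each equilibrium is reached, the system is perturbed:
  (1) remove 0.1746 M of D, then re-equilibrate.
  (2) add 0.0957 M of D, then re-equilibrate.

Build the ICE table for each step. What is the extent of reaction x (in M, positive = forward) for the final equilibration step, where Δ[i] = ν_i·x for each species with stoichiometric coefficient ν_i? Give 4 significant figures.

Q₀ = 182.9 vs Keq = 0.03248 ⇒ Q>K, reverse
Step 1:
                  D         E         C
  init       0.1094    0.5056     1.723
  Δ          0.4623    0.9246    -1.387
  eq         0.5717      1.43    0.3361
  solve Keq expr → x = -0.4623; check Q = 0.03248
Then remove 0.1746 M of D.
Step 2:
                  D         E         C
  init       0.3971      1.43    0.3361
  Δ          0.0109    0.0218  -0.03271
  eq          0.408     1.452    0.3034
  solve Keq expr → x = -0.0109; check Q = 0.03248
Then add 0.0957 M of D.
Step 3:
                  D         E         C
  init       0.5037     1.452    0.3034
  Δ       -0.006282  -0.01256   0.01885
  eq         0.4974     1.439    0.3223
  solve Keq expr → x = 0.006282; check Q = 0.03248

x = 0.006282 M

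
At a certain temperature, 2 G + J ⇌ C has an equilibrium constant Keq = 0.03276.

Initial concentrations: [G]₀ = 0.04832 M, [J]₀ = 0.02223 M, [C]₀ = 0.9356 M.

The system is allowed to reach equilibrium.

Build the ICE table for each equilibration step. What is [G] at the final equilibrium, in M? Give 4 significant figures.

Q₀ = 1.8026e+04 vs Keq = 0.03276 ⇒ Q>K, reverse
Step 1:
                   G          J          C
  init       0.04832    0.02223     0.9356
  Δ            1.697     0.8487    -0.8487
  eq           1.746     0.8709    0.08694
  solve Keq expr → x = -0.8487; check Q = 0.03276

[G]_eq = 1.746 M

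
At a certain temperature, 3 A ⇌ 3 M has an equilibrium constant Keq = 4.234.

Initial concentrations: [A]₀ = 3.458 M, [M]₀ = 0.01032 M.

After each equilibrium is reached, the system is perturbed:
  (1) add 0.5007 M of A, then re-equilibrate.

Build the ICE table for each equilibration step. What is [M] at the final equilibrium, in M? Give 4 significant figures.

[M]_eq = 2.453 M

Q₀ = 2.6581e-08 vs Keq = 4.234 ⇒ Q<K, forward
Step 1:
                  A         M
  init        3.458   0.01032
  Δ          -2.133     2.133
  eq          1.325     2.143
  solve Keq expr → x = 0.711; check Q = 4.234
Then add 0.5007 M of A.
Step 2:
                  A         M
  init        1.826     2.143
  Δ         -0.3094    0.3094
  eq          1.516     2.453
  solve Keq expr → x = 0.1031; check Q = 4.234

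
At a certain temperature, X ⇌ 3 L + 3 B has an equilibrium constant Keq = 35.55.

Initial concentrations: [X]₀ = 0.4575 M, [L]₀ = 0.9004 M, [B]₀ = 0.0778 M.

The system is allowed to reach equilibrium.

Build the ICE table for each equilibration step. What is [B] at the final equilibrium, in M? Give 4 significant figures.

[B]_eq = 0.9816 M

Q₀ = 7.5137e-04 vs Keq = 35.55 ⇒ Q<K, forward
Step 1:
                  X         L         B
  init       0.4575    0.9004    0.0778
  Δ         -0.3013    0.9038    0.9038
  eq         0.1562     1.804    0.9816
  solve Keq expr → x = 0.3013; check Q = 35.55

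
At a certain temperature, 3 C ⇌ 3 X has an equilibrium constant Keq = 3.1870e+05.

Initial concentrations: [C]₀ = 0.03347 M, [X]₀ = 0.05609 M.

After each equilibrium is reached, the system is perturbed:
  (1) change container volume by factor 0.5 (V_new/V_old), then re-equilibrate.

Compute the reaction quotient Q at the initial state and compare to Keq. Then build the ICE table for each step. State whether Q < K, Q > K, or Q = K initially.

Q₀ = 4.706 vs Keq = 3.1870e+05 ⇒ Q<K, forward
Step 1:
                   C          X
  init       0.03347    0.05609
  Δ         -0.03218    0.03218
  eq        0.001292    0.08827
  solve Keq expr → x = 0.01073; check Q = 3.1870e+05
Then change container volume by factor 0.5 (V_new/V_old).
Step 2:
                   C          X
  init      0.002584     0.1765
  Δ                0          0
  eq        0.002584     0.1765
  solve Keq expr → x = 0; check Q = 3.1870e+05

Q₀ = 4.706; Q < K (proceeds forward)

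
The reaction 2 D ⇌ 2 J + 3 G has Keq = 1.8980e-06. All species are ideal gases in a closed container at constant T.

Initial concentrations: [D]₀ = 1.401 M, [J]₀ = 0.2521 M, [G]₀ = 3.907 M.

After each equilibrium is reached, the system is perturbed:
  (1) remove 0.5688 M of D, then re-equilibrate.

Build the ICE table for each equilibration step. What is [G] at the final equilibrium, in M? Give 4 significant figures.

[G]_eq = 3.529 M

Q₀ = 1.931 vs Keq = 1.8980e-06 ⇒ Q>K, reverse
Step 1:
                   D          J          G
  init         1.401     0.2521      3.907
  Δ           0.2518    -0.2518    -0.3776
  eq           1.653 3.4341e-04      3.529
  solve Keq expr → x = -0.1259; check Q = 1.8980e-06
Then remove 0.5688 M of D.
Step 2:
                   D          J          G
  init         1.084 3.4341e-04      3.529
  Δ       1.1814e-04 -1.1814e-04 -1.7722e-04
  eq           1.084 2.2527e-04      3.529
  solve Keq expr → x = -5.9072e-05; check Q = 1.8980e-06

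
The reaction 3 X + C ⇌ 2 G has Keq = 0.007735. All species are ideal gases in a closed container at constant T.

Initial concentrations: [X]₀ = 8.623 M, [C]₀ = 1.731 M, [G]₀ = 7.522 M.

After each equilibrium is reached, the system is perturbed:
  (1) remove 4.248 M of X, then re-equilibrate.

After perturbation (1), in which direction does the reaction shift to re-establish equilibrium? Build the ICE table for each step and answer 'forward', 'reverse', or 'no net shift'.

Q₀ = 0.05098 vs Keq = 0.007735 ⇒ Q>K, reverse
Step 1:
                    X           C           G
  I             8.623       1.731       7.522
  C             2.865      0.9549       -1.91
  E             11.49       2.686       5.612
  solve Keq expr → x = -0.9549; check Q = 0.007735
Then remove 4.248 M of X.
Step 2:
                    X           C           G
  I              7.24       2.686       5.612
  C             1.849      0.6164      -1.233
  E             9.089       3.302       4.379
  solve Keq expr → x = -0.6164; check Q = 0.007735

Direction: reverse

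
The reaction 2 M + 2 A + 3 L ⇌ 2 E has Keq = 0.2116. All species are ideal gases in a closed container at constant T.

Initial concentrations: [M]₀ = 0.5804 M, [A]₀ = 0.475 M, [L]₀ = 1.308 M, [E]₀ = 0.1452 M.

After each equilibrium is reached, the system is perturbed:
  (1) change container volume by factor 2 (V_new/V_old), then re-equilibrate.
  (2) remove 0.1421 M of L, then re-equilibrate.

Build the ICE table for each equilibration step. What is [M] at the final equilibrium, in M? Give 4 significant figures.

Q₀ = 0.124 vs Keq = 0.2116 ⇒ Q<K, forward
Step 1:
                   M          A          L          E
  I           0.5804      0.475      1.308     0.1452
  C         -0.02216   -0.02216   -0.03324    0.02216
  E           0.5582     0.4528      1.275     0.1674
  solve Keq expr → x = 0.01108; check Q = 0.2116
Then change container volume by factor 2 (V_new/V_old).
Step 2:
                   M          A          L          E
  I           0.2791     0.2264     0.6374    0.08368
  C           0.0568     0.0568     0.0852    -0.0568
  E           0.3359     0.2832     0.7226    0.02688
  solve Keq expr → x = -0.0284; check Q = 0.2116
Then remove 0.1421 M of L.
Step 3:
                   M          A          L          E
  I           0.3359     0.2832     0.5805    0.02688
  C         0.006242   0.006242   0.009363  -0.006242
  E           0.3422     0.2895     0.5898    0.02064
  solve Keq expr → x = -0.003121; check Q = 0.2116

[M]_eq = 0.3422 M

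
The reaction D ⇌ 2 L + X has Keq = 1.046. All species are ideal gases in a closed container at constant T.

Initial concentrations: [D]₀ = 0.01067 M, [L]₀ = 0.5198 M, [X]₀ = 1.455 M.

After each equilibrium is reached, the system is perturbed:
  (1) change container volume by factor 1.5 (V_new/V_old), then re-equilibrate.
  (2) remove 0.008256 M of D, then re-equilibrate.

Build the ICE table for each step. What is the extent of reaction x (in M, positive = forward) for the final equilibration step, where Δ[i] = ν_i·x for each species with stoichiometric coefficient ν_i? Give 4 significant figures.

x = -0.004293 M

Q₀ = 36.84 vs Keq = 1.046 ⇒ Q>K, reverse
Step 1:
                  D         L         X
  init      0.01067    0.5198     1.455
  Δ          0.1081   -0.2161   -0.1081
  eq         0.1187    0.3037     1.347
  solve Keq expr → x = -0.1081; check Q = 1.046
Then change container volume by factor 1.5 (V_new/V_old).
Step 2:
                  D         L         X
  init      0.07916    0.2024     0.898
  Δ        -0.02394   0.04787   0.02394
  eq        0.05522    0.2503    0.9219
  solve Keq expr → x = 0.02394; check Q = 1.046
Then remove 0.008256 M of D.
Step 3:
                  D         L         X
  init      0.04697    0.2503    0.9219
  Δ        0.004293 -0.008586 -0.004293
  eq        0.05126    0.2417    0.9176
  solve Keq expr → x = -0.004293; check Q = 1.046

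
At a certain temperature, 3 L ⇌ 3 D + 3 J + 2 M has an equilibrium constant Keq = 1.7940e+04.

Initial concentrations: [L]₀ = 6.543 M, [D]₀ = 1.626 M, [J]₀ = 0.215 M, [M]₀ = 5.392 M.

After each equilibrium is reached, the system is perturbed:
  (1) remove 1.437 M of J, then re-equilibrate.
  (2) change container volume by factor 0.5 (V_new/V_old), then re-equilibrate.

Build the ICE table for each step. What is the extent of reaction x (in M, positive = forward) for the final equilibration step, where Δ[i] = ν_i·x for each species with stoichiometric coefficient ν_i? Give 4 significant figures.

x = -0.7449 M

Q₀ = 0.004435 vs Keq = 1.7940e+04 ⇒ Q<K, forward
Step 1:
                    L           D           J           M
  I             6.543       1.626       0.215       5.392
  C             -3.58        3.58        3.58       2.387
  E             2.963       5.206       3.795       7.779
  solve Keq expr → x = 1.193; check Q = 1.7940e+04
Then remove 1.437 M of J.
Step 2:
                    L           D           J           M
  I             2.963       5.206       2.358       7.779
  C           -0.4788      0.4788      0.4788      0.3192
  E             2.484       5.685       2.837       8.098
  solve Keq expr → x = 0.1596; check Q = 1.7940e+04
Then change container volume by factor 0.5 (V_new/V_old).
Step 3:
                    L           D           J           M
  I             4.968       11.37       5.674        16.2
  C             2.235      -2.235      -2.235       -1.49
  E             7.203       9.135       3.439       14.71
  solve Keq expr → x = -0.7449; check Q = 1.7940e+04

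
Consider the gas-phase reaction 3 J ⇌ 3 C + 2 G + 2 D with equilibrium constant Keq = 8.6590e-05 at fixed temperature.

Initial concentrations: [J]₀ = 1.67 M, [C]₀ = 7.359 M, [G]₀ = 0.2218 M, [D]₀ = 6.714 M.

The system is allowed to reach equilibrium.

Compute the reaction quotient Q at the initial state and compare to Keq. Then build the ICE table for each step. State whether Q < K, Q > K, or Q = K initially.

Q₀ = 189.8 vs Keq = 8.6590e-05 ⇒ Q>K, reverse
Step 1:
                  J         C         G         D
  init         1.67     7.359    0.2218     6.714
  Δ          0.3324   -0.3324   -0.2216   -0.2216
  eq          2.002     7.027 2.1803e-04     6.492
  solve Keq expr → x = -0.1108; check Q = 8.6590e-05

Q₀ = 189.8; Q > K (proceeds reverse)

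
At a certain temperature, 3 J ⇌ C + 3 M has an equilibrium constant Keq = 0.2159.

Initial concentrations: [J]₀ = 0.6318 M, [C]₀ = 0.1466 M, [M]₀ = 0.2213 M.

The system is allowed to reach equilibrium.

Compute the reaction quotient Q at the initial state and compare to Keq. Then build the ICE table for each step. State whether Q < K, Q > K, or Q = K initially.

Q₀ = 0.0063 vs Keq = 0.2159 ⇒ Q<K, forward
Step 1:
                   J          C          M
  I           0.6318     0.1466     0.2213
  C          -0.2055     0.0685     0.2055
  E           0.4263     0.2151     0.4268
  solve Keq expr → x = 0.0685; check Q = 0.2159

Q₀ = 0.0063; Q < K (proceeds forward)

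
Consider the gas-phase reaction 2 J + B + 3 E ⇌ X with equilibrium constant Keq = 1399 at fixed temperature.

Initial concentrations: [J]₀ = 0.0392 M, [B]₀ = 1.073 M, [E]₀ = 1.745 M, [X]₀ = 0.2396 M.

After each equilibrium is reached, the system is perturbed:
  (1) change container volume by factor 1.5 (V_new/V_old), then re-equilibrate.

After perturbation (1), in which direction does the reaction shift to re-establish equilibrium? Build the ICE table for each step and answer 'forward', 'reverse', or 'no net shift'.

Q₀ = 27.35 vs Keq = 1399 ⇒ Q<K, forward
Step 1:
                  J         B         E         X
  I          0.0392     1.073     1.745    0.2396
  C        -0.03323  -0.01662  -0.04985   0.01662
  E        0.005966     1.056     1.695    0.2562
  solve Keq expr → x = 0.01662; check Q = 1399
Then change container volume by factor 1.5 (V_new/V_old).
Step 2:
                  J         B         E         X
  I        0.003977    0.7043      1.13    0.1708
  C        0.006706  0.003353   0.01006 -0.003353
  E         0.01068    0.7076      1.14    0.1675
  solve Keq expr → x = -0.003353; check Q = 1399

Direction: reverse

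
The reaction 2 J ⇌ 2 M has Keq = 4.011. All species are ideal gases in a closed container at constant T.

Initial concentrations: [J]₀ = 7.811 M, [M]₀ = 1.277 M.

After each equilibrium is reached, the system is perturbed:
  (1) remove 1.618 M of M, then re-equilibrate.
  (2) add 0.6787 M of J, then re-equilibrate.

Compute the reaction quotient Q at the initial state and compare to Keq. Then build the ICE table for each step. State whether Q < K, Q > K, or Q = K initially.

Q₀ = 0.02673; Q < K (proceeds forward)

Q₀ = 0.02673 vs Keq = 4.011 ⇒ Q<K, forward
Step 1:
                    J           M
  init          7.811       1.277
  Δ            -4.784       4.784
  eq            3.027       6.061
  solve Keq expr → x = 2.392; check Q = 4.011
Then remove 1.618 M of M.
Step 2:
                    J           M
  init          3.027       4.443
  Δ           -0.5388      0.5388
  eq            2.488       4.982
  solve Keq expr → x = 0.2694; check Q = 4.011
Then add 0.6787 M of J.
Step 3:
                    J           M
  init          3.166       4.982
  Δ           -0.4527      0.4527
  eq            2.714       5.435
  solve Keq expr → x = 0.2263; check Q = 4.011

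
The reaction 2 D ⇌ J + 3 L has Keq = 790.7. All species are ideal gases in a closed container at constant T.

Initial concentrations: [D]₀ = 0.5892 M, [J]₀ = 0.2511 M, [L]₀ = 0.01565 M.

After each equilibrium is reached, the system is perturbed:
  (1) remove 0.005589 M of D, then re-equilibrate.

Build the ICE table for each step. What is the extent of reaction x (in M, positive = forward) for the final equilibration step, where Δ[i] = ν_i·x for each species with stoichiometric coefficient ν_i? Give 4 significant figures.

x = -0.002626 M

Q₀ = 2.7725e-06 vs Keq = 790.7 ⇒ Q<K, forward
Step 1:
                    D           J           L
  Initial      0.5892      0.2511     0.01565
  Change      -0.5682      0.2841      0.8522
  Equil       0.02104      0.5352      0.8679
  solve Keq expr → x = 0.2841; check Q = 790.7
Then remove 0.005589 M of D.
Step 2:
                    D           J           L
  Initial     0.01545      0.5352      0.8679
  Change     0.005252   -0.002626   -0.007878
  Equil        0.0207      0.5326        0.86
  solve Keq expr → x = -0.002626; check Q = 790.7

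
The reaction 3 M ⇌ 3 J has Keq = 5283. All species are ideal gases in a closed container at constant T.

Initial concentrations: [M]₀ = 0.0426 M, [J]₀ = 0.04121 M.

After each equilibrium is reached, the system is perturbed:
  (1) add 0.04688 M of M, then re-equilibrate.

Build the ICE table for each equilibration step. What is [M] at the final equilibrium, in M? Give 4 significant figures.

Q₀ = 0.9053 vs Keq = 5283 ⇒ Q<K, forward
Step 1:
                   M          J
  init        0.0426    0.04121
  Δ         -0.03805    0.03805
  eq        0.004551    0.07926
  solve Keq expr → x = 0.01268; check Q = 5283
Then add 0.04688 M of M.
Step 2:
                   M          J
  init       0.05143    0.07926
  Δ         -0.04433    0.04433
  eq        0.007096     0.1236
  solve Keq expr → x = 0.01478; check Q = 5283

[M]_eq = 0.007096 M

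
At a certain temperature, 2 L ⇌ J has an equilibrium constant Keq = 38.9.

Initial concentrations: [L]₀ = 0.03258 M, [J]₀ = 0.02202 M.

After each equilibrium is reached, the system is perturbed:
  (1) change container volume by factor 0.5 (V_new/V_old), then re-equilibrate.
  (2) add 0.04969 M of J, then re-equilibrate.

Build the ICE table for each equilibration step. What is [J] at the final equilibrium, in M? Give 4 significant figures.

Q₀ = 20.75 vs Keq = 38.9 ⇒ Q<K, forward
Step 1:
                   L          J
  I          0.03258    0.02202
  C        -0.006973   0.003487
  E          0.02561    0.02551
  solve Keq expr → x = 0.003487; check Q = 38.9
Then change container volume by factor 0.5 (V_new/V_old).
Step 2:
                   L          J
  I          0.05121    0.05101
  C          -0.0128   0.006398
  E          0.03842    0.05741
  solve Keq expr → x = 0.006398; check Q = 38.9
Then add 0.04969 M of J.
Step 3:
                   L          J
  I          0.03842     0.1071
  C           0.0125   -0.00625
  E          0.05092     0.1009
  solve Keq expr → x = -0.00625; check Q = 38.9

[J]_eq = 0.1009 M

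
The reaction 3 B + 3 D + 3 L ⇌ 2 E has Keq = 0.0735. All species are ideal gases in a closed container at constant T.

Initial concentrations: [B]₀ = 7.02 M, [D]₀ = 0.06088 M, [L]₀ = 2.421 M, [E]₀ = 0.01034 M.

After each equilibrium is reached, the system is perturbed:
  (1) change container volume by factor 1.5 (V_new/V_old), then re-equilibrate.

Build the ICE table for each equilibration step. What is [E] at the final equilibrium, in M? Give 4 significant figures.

[E]_eq = 0.01882 M

Q₀ = 9.6521e-05 vs Keq = 0.0735 ⇒ Q<K, forward
Step 1:
                   B          D          L          E
  Initial       7.02    0.06088      2.421    0.01034
  Change    -0.04411   -0.04411   -0.04411    0.02941
  Equil        6.976    0.01677      2.377    0.03975
  solve Keq expr → x = 0.0147; check Q = 0.0735
Then change container volume by factor 1.5 (V_new/V_old).
Step 2:
                   B          D          L          E
  Initial      4.651    0.01118      1.585     0.0265
  Change     0.01152    0.01152    0.01152  -0.007679
  Equil        4.662     0.0227      1.596    0.01882
  solve Keq expr → x = -0.00384; check Q = 0.0735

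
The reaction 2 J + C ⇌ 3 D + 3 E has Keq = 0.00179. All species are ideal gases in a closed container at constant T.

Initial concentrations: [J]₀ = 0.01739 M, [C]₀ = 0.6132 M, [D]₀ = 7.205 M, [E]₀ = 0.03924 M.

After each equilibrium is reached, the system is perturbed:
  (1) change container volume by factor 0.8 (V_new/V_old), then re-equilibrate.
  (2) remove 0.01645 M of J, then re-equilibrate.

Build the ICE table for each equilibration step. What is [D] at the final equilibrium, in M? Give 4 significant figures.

Q₀ = 121.9 vs Keq = 0.00179 ⇒ Q>K, reverse
Step 1:
                  J         C         D         E
  init      0.01739    0.6132     7.205   0.03924
  Δ         0.02499   0.01249  -0.03748  -0.03748
  eq        0.04238    0.6257     7.168  0.001761
  solve Keq expr → x = -0.01249; check Q = 0.00179
Then change container volume by factor 0.8 (V_new/V_old).
Step 2:
                  J         C         D         E
  init      0.05297    0.7821     8.959  0.002201
  Δ       2.8912e-04 1.4456e-04 -4.3368e-04 -4.3368e-04
  eq        0.05326    0.7823     8.959  0.001768
  solve Keq expr → x = -1.4456e-04; check Q = 0.00179
Then remove 0.01645 M of J.
Step 3:
                  J         C         D         E
  init      0.03681    0.7823     8.959  0.001768
  Δ       2.5295e-04 1.2648e-04 -3.7943e-04 -3.7943e-04
  eq        0.03706    0.7824     8.959  0.001388
  solve Keq expr → x = -1.2648e-04; check Q = 0.00179

[D]_eq = 8.959 M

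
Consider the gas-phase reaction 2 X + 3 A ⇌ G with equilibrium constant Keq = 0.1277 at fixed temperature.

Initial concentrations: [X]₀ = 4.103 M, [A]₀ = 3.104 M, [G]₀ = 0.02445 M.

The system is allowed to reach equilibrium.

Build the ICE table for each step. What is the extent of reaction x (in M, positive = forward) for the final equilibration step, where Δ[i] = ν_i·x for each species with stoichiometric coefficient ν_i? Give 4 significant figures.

Q₀ = 4.8564e-05 vs Keq = 0.1277 ⇒ Q<K, forward
Step 1:
                   X          A          G
  I            4.103      3.104    0.02445
  C           -1.444     -2.166     0.7219
  E            2.659     0.9384     0.7463
  solve Keq expr → x = 0.7219; check Q = 0.1277

x = 0.7219 M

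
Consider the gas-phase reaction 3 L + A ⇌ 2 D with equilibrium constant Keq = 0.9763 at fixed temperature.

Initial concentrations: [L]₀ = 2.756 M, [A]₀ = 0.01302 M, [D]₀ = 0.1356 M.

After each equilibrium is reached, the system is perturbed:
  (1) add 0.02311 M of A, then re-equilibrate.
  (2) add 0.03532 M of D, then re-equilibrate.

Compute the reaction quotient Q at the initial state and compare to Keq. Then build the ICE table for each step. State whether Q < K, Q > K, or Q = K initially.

Q₀ = 0.06746 vs Keq = 0.9763 ⇒ Q<K, forward
Step 1:
                  L         A         D
  init        2.756   0.01302    0.1356
  Δ         -0.0352  -0.01173   0.02347
  eq          2.721  0.001287    0.1591
  solve Keq expr → x = 0.01173; check Q = 0.9763
Then add 0.02311 M of A.
Step 2:
                  L         A         D
  init        2.721    0.0244    0.1591
  Δ         -0.0664  -0.02213   0.04426
  eq          2.654  0.002264    0.2033
  solve Keq expr → x = 0.02213; check Q = 0.9763
Then add 0.03532 M of D.
Step 3:
                  L         A         D
  init        2.654  0.002264    0.2387
  Δ        0.002414 8.0465e-04 -0.001609
  eq          2.657  0.003069     0.237
  solve Keq expr → x = -8.0465e-04; check Q = 0.9763

Q₀ = 0.06746; Q < K (proceeds forward)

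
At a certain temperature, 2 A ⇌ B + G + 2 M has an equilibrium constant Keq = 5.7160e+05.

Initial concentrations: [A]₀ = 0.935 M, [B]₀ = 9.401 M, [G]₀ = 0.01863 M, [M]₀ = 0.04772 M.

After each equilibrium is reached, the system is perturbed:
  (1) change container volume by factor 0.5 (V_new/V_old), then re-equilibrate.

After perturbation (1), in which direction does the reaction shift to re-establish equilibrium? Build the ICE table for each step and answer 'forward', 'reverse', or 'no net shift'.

Q₀ = 4.5621e-04 vs Keq = 5.7160e+05 ⇒ Q<K, forward
Step 1:
                    A           B           G           M
  Initial       0.935       9.401     0.01863     0.04772
  Change      -0.9322      0.4661      0.4661      0.9322
  Equil      0.002834       9.867      0.4847      0.9799
  solve Keq expr → x = 0.4661; check Q = 5.7160e+05
Then change container volume by factor 0.5 (V_new/V_old).
Step 2:
                    A           B           G           M
  Initial    0.005669       19.73      0.9694        1.96
  Change     0.005619    -0.00281    -0.00281   -0.005619
  Equil       0.01129       19.73      0.9666       1.954
  solve Keq expr → x = -0.00281; check Q = 5.7160e+05

Direction: reverse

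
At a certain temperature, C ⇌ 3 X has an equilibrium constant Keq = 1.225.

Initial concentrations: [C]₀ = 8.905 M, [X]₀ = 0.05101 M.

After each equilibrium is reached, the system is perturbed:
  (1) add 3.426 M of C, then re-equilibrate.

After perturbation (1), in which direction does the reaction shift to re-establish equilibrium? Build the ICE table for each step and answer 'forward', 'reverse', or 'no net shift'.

Direction: forward

Q₀ = 1.4905e-05 vs Keq = 1.225 ⇒ Q<K, forward
Step 1:
                    C           X
  Initial       8.905     0.05101
  Change      -0.7023       2.107
  Equil         8.203       2.158
  solve Keq expr → x = 0.7023; check Q = 1.225
Then add 3.426 M of C.
Step 2:
                    C           X
  Initial       11.63       2.158
  Change     -0.08673      0.2602
  Equil         11.54       2.418
  solve Keq expr → x = 0.08673; check Q = 1.225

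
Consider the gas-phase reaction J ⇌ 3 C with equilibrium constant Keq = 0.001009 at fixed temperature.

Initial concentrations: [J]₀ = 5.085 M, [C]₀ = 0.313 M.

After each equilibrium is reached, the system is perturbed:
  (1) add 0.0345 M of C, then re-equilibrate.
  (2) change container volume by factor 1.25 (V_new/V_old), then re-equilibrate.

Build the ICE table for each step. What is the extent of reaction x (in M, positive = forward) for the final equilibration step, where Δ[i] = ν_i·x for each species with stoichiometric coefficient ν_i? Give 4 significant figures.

x = 0.007373 M

Q₀ = 0.00603 vs Keq = 0.001009 ⇒ Q>K, reverse
Step 1:
                   J          C
  I            5.085      0.313
  C          0.04667      -0.14
  E            5.132      0.173
  solve Keq expr → x = -0.04667; check Q = 0.001009
Then add 0.0345 M of C.
Step 2:
                   J          C
  I            5.132     0.2075
  C          0.01146   -0.03437
  E            5.143     0.1731
  solve Keq expr → x = -0.01146; check Q = 0.001009
Then change container volume by factor 1.25 (V_new/V_old).
Step 3:
                   J          C
  I            4.114     0.1385
  C        -0.007373    0.02212
  E            4.107     0.1606
  solve Keq expr → x = 0.007373; check Q = 0.001009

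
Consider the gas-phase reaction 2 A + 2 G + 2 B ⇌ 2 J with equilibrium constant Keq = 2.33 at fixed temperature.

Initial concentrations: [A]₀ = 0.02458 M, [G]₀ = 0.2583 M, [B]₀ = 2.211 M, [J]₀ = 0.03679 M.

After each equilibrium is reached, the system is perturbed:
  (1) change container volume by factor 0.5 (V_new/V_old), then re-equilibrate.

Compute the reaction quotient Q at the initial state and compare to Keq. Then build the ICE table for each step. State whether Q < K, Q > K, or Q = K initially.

Q₀ = 6.869; Q > K (proceeds reverse)

Q₀ = 6.869 vs Keq = 2.33 ⇒ Q>K, reverse
Step 1:
                  A         G         B         J
  I         0.02458    0.2583     2.211   0.03679
  C        0.007705  0.007705  0.007705 -0.007705
  E         0.03229     0.266     2.219   0.02908
  solve Keq expr → x = -0.003853; check Q = 2.33
Then change container volume by factor 0.5 (V_new/V_old).
Step 2:
                  A         G         B         J
  I         0.06457     0.532     4.437   0.05817
  C        -0.03623  -0.03623  -0.03623   0.03623
  E         0.02834    0.4958     4.401    0.0944
  solve Keq expr → x = 0.01811; check Q = 2.33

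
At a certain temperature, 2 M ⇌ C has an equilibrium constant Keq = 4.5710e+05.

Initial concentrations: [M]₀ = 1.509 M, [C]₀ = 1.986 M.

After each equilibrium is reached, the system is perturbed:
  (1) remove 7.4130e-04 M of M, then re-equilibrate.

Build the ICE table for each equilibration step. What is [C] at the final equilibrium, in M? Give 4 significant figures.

[C]_eq = 2.739 M

Q₀ = 0.8722 vs Keq = 4.5710e+05 ⇒ Q<K, forward
Step 1:
                  M         C
  Initial     1.509     1.986
  Change     -1.507    0.7533
  Equil    0.002448     2.739
  solve Keq expr → x = 0.7533; check Q = 4.5710e+05
Then remove 7.4130e-04 M of M.
Step 2:
                  M         C
  Initial  0.001707     2.739
  Change  7.4113e-04 -3.7057e-04
  Equil    0.002448     2.739
  solve Keq expr → x = -3.7057e-04; check Q = 4.5710e+05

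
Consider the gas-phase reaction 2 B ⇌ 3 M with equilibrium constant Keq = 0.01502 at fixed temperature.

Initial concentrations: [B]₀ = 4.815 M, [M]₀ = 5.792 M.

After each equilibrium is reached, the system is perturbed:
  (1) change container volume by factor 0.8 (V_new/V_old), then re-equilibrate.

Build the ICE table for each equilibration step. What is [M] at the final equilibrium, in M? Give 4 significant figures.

Q₀ = 8.381 vs Keq = 0.01502 ⇒ Q>K, reverse
Step 1:
                  B         M
  Initial     4.815     5.792
  Change      3.202    -4.804
  Equil       8.017    0.9884
  solve Keq expr → x = -1.601; check Q = 0.01502
Then change container volume by factor 0.8 (V_new/V_old).
Step 2:
                  B         M
  Initial     10.02     1.235
  Change    0.05618  -0.08428
  Equil       10.08     1.151
  solve Keq expr → x = -0.02809; check Q = 0.01502

[M]_eq = 1.151 M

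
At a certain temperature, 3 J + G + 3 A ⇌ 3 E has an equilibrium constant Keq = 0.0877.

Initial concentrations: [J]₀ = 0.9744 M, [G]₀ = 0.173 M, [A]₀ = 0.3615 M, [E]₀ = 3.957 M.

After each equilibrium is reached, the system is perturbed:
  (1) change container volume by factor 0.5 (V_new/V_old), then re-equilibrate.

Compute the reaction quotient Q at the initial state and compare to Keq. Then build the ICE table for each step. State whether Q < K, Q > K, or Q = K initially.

Q₀ = 8194 vs Keq = 0.0877 ⇒ Q>K, reverse
Step 1:
                  J         G         A         E
  Initial    0.9744     0.173    0.3615     3.957
  Change      1.713     0.571     1.713    -1.713
  Equil       2.687     0.744     2.074     2.244
  solve Keq expr → x = -0.571; check Q = 0.0877
Then change container volume by factor 0.5 (V_new/V_old).
Step 2:
                  J         G         A         E
  Initial     5.375     1.488     4.149     4.488
  Change     -1.187   -0.3956    -1.187     1.187
  Equil       4.188     1.092     2.962     5.675
  solve Keq expr → x = 0.3956; check Q = 0.0877

Q₀ = 8194; Q > K (proceeds reverse)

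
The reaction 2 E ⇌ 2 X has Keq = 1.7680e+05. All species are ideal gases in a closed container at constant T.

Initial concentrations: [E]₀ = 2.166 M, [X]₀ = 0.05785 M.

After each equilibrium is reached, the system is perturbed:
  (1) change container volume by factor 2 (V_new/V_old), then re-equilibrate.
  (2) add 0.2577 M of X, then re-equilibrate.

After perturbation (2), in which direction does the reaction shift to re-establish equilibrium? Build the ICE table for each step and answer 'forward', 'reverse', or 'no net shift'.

Q₀ = 7.1333e-04 vs Keq = 1.7680e+05 ⇒ Q<K, forward
Step 1:
                  E         X
  init        2.166   0.05785
  Δ          -2.161     2.161
  eq       0.005276     2.219
  solve Keq expr → x = 1.08; check Q = 1.7680e+05
Then change container volume by factor 2 (V_new/V_old).
Step 2:
                  E         X
  init     0.002638     1.109
  Δ               0         0
  eq       0.002638     1.109
  solve Keq expr → x = 0; check Q = 1.7680e+05
Then add 0.2577 M of X.
Step 3:
                  E         X
  init     0.002638     1.367
  Δ       6.1142e-04 -6.1142e-04
  eq        0.00325     1.366
  solve Keq expr → x = -3.0571e-04; check Q = 1.7680e+05

Direction: reverse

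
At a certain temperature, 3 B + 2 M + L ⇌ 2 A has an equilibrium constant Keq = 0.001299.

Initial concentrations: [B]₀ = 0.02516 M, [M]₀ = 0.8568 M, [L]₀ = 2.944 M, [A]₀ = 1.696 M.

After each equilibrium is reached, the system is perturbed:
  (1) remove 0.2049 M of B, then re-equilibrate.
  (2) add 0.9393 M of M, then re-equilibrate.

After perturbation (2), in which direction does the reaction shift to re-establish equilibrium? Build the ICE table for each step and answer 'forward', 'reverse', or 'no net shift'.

Direction: forward

Q₀ = 8.3565e+04 vs Keq = 0.001299 ⇒ Q>K, reverse
Step 1:
                   B          M          L          A
  init       0.02516     0.8568      2.944      1.696
  Δ            1.938      1.292     0.6461     -1.292
  eq           1.963      2.149       3.59     0.4038
  solve Keq expr → x = -0.6461; check Q = 0.001299
Then remove 0.2049 M of B.
Step 2:
                   B          M          L          A
  init         1.759      2.149       3.59     0.4038
  Δ          0.05649    0.03766    0.01883   -0.03766
  eq           1.815      2.187      3.609     0.3661
  solve Keq expr → x = -0.01883; check Q = 0.001299
Then add 0.9393 M of M.
Step 3:
                   B          M          L          A
  init         1.815      3.126      3.609     0.3661
  Δ          -0.1297   -0.08648   -0.04324    0.08648
  eq           1.685      3.039      3.566     0.4526
  solve Keq expr → x = 0.04324; check Q = 0.001299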